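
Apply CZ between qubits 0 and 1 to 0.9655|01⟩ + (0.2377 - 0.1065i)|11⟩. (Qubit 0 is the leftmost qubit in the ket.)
0.9655|01⟩ + (-0.2377 + 0.1065i)|11⟩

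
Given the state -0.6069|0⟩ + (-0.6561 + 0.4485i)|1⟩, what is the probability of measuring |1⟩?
0.6316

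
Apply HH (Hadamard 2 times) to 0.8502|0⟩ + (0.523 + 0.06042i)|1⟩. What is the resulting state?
0.8502|0⟩ + (0.523 + 0.06042i)|1⟩

H² = I, so an even number of Hadamards cancels: H^2 = I and the state is unchanged.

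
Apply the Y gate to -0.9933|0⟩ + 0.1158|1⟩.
-0.1158i|0⟩ - 0.9933i|1⟩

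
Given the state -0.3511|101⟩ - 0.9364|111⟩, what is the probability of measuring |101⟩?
0.1233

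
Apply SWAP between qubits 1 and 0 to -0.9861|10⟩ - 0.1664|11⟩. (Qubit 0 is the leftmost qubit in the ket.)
-0.9861|01⟩ - 0.1664|11⟩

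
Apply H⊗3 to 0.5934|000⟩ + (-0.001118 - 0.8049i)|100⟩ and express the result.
(0.2094 - 0.2846i)|000⟩ + (0.2094 - 0.2846i)|001⟩ + (0.2094 - 0.2846i)|010⟩ + (0.2094 - 0.2846i)|011⟩ + (0.2102 + 0.2846i)|100⟩ + (0.2102 + 0.2846i)|101⟩ + (0.2102 + 0.2846i)|110⟩ + (0.2102 + 0.2846i)|111⟩

H⊗3 gives amp(|y⟩) = (1/2√2) Σ_x (−1)^(x·y) amp(|x⟩), where x·y is the number of positions in which both x and y have a 1.
|000⟩: (0.5934 + (-0.001118 - 0.8049i))/(2√2) = (0.2094 - 0.2846i)
|001⟩: (0.5934 + (-0.001118 - 0.8049i))/(2√2) = (0.2094 - 0.2846i)
|010⟩: (0.5934 + (-0.001118 - 0.8049i))/(2√2) = (0.2094 - 0.2846i)
|011⟩: (0.5934 + (-0.001118 - 0.8049i))/(2√2) = (0.2094 - 0.2846i)
|100⟩: (0.5934 - (-0.001118 - 0.8049i))/(2√2) = (0.2102 + 0.2846i)
|101⟩: (0.5934 - (-0.001118 - 0.8049i))/(2√2) = (0.2102 + 0.2846i)
|110⟩: (0.5934 - (-0.001118 - 0.8049i))/(2√2) = (0.2102 + 0.2846i)
|111⟩: (0.5934 - (-0.001118 - 0.8049i))/(2√2) = (0.2102 + 0.2846i)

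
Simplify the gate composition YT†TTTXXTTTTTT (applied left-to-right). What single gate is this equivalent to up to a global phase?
Y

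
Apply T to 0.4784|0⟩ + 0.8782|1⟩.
0.4784|0⟩ + (0.621 + 0.621i)|1⟩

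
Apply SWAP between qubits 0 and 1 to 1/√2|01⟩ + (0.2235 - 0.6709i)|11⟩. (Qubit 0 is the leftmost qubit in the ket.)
1/√2|10⟩ + (0.2235 - 0.6709i)|11⟩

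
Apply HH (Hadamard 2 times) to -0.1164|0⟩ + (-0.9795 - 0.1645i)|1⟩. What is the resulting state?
-0.1164|0⟩ + (-0.9795 - 0.1645i)|1⟩

H² = I, so an even number of Hadamards cancels: H^2 = I and the state is unchanged.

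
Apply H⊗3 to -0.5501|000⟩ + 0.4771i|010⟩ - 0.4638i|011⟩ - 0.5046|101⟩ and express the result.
(-0.3729 + 0.004702i)|000⟩ + (-0.01609 + 0.3327i)|001⟩ + (-0.3729 - 0.004702i)|010⟩ + (-0.01609 - 0.3327i)|011⟩ + (-0.01609 + 0.004702i)|100⟩ + (-0.3729 + 0.3327i)|101⟩ + (-0.01609 - 0.004702i)|110⟩ + (-0.3729 - 0.3327i)|111⟩

H⊗3 gives amp(|y⟩) = (1/2√2) Σ_x (−1)^(x·y) amp(|x⟩), where x·y is the number of positions in which both x and y have a 1.
|000⟩: (-0.5501 + 0.4771i - 0.4638i - 0.5046)/(2√2) = (-0.3729 + 0.004702i)
|001⟩: (-0.5501 + 0.4771i + 0.4638i + 0.5046)/(2√2) = (-0.01609 + 0.3327i)
|010⟩: (-0.5501 - 0.4771i + 0.4638i - 0.5046)/(2√2) = (-0.3729 - 0.004702i)
|011⟩: (-0.5501 - 0.4771i - 0.4638i + 0.5046)/(2√2) = (-0.01609 - 0.3327i)
|100⟩: (-0.5501 + 0.4771i - 0.4638i + 0.5046)/(2√2) = (-0.01609 + 0.004702i)
|101⟩: (-0.5501 + 0.4771i + 0.4638i - 0.5046)/(2√2) = (-0.3729 + 0.3327i)
|110⟩: (-0.5501 - 0.4771i + 0.4638i + 0.5046)/(2√2) = (-0.01609 - 0.004702i)
|111⟩: (-0.5501 - 0.4771i - 0.4638i - 0.5046)/(2√2) = (-0.3729 - 0.3327i)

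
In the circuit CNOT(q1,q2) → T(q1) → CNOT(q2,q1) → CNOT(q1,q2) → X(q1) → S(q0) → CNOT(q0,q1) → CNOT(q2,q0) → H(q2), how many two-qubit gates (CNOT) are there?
5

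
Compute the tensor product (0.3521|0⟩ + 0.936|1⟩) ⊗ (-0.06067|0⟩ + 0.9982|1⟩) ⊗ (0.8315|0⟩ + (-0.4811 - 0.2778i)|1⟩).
-0.01776|000⟩ + (0.01028 + 0.005934i)|001⟩ + 0.2922|010⟩ + (-0.1691 - 0.09764i)|011⟩ - 0.04722|100⟩ + (0.02732 + 0.01578i)|101⟩ + 0.7769|110⟩ + (-0.4495 - 0.2596i)|111⟩

amp(|b₁b₂…⟩) = product of the factor amplitudes for bits b₁, b₂, …; only kets whose every factor amplitude is nonzero survive.
|000⟩: (0.3521)(-0.06067)(0.8315) = -0.01776
|001⟩: (0.3521)(-0.06067)(-0.4811 - 0.2778i) = (0.01028 + 0.005934i)
|010⟩: (0.3521)(0.9982)(0.8315) = 0.2922
|011⟩: (0.3521)(0.9982)(-0.4811 - 0.2778i) = (-0.1691 - 0.09764i)
|100⟩: (0.936)(-0.06067)(0.8315) = -0.04722
|101⟩: (0.936)(-0.06067)(-0.4811 - 0.2778i) = (0.02732 + 0.01578i)
|110⟩: (0.936)(0.9982)(0.8315) = 0.7769
|111⟩: (0.936)(0.9982)(-0.4811 - 0.2778i) = (-0.4495 - 0.2596i)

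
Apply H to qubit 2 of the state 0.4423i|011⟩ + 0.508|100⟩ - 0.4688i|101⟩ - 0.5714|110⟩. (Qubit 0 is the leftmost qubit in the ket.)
0.3128i|010⟩ - 0.3128i|011⟩ + (0.3592 - 0.3315i)|100⟩ + (0.3592 + 0.3315i)|101⟩ - 0.404|110⟩ - 0.404|111⟩

H on qubit 2 mixes each pair of kets that differ only in qubit 2: amplitudes (a, b) of (|…0…⟩, |…1…⟩) become ((a + b)/√2, (a − b)/√2). Kets absent from the input have amplitude 0.
(|010⟩, |011⟩): (a, b) = (0, 0.4423i) → (0.3128i, -0.3128i)
(|100⟩, |101⟩): (a, b) = (0.508, -0.4688i) → ((0.3592 - 0.3315i), (0.3592 + 0.3315i))
(|110⟩, |111⟩): (a, b) = (-0.5714, 0) → (-0.404, -0.404)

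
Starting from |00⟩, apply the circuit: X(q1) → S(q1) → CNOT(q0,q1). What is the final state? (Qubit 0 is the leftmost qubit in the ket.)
i|01⟩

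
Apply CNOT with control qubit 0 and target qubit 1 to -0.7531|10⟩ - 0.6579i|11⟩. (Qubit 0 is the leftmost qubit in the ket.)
-0.6579i|10⟩ - 0.7531|11⟩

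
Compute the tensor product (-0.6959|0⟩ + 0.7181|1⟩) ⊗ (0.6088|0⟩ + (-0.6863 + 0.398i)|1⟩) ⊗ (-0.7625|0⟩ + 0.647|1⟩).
0.323|000⟩ - 0.2741|001⟩ + (-0.3642 + 0.2112i)|010⟩ + (0.309 - 0.1792i)|011⟩ - 0.3333|100⟩ + 0.2829|101⟩ + (0.3758 - 0.2179i)|110⟩ + (-0.3189 + 0.1849i)|111⟩

amp(|b₁b₂…⟩) = product of the factor amplitudes for bits b₁, b₂, …; only kets whose every factor amplitude is nonzero survive.
|000⟩: (-0.6959)(0.6088)(-0.7625) = 0.323
|001⟩: (-0.6959)(0.6088)(0.647) = -0.2741
|010⟩: (-0.6959)(-0.6863 + 0.398i)(-0.7625) = (-0.3642 + 0.2112i)
|011⟩: (-0.6959)(-0.6863 + 0.398i)(0.647) = (0.309 - 0.1792i)
|100⟩: (0.7181)(0.6088)(-0.7625) = -0.3333
|101⟩: (0.7181)(0.6088)(0.647) = 0.2829
|110⟩: (0.7181)(-0.6863 + 0.398i)(-0.7625) = (0.3758 - 0.2179i)
|111⟩: (0.7181)(-0.6863 + 0.398i)(0.647) = (-0.3189 + 0.1849i)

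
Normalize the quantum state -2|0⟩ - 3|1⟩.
-0.5547|0⟩ - 0.8321|1⟩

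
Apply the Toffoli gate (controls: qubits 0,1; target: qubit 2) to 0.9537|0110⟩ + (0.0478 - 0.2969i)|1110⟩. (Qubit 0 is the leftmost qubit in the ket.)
0.9537|0110⟩ + (0.0478 - 0.2969i)|1100⟩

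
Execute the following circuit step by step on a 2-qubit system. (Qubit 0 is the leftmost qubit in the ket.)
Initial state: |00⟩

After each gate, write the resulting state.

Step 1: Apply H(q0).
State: 1/√2|00⟩ + 1/√2|10⟩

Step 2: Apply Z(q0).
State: 1/√2|00⟩ - 1/√2|10⟩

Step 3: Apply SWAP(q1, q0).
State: 1/√2|00⟩ - 1/√2|01⟩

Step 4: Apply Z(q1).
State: 1/√2|00⟩ + 1/√2|01⟩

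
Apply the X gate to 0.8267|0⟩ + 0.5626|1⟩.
0.5626|0⟩ + 0.8267|1⟩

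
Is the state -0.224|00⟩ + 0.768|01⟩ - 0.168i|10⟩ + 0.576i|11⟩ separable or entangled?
Separable

Writing the state as a|00⟩ + b|01⟩ + c|10⟩ + d|11⟩, it is a product state iff ad − bc = 0.
Here (a, b, c, d) = (-0.224, 0.768, -0.168i, 0.576i): ad − bc = (-0.224)(0.576i) − (0.768)(-0.168i) = 0, so the state is separable.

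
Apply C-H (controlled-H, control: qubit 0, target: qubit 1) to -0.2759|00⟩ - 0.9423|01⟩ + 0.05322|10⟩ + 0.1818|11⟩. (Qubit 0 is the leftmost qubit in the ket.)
-0.2759|00⟩ - 0.9423|01⟩ + 0.1662|10⟩ - 0.09092|11⟩

C-H leaves the control-|0⟩ kets |00⟩, |01⟩ unchanged and applies H to qubit 1 on the control-|1⟩ pair (|10⟩, |11⟩).
H = [[1/√2, 1/√2], [1/√2, -1/√2]].
With a = amp(|10⟩) = 0.05322 and b = amp(|11⟩) = 0.1818:
new amp(|10⟩) = (1/√2)·a + (1/√2)·b = 0.1662
new amp(|11⟩) = (1/√2)·a + (-1/√2)·b = -0.09092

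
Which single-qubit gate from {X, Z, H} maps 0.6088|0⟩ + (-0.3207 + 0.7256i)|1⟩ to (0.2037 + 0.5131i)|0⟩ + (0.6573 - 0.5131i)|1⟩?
H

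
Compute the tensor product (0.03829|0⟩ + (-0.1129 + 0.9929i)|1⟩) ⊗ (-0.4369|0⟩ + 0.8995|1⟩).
-0.01673|00⟩ + 0.03444|01⟩ + (0.04933 - 0.4338i)|10⟩ + (-0.1016 + 0.8931i)|11⟩

amp(|b₁b₂…⟩) = product of the factor amplitudes for bits b₁, b₂, …; only kets whose every factor amplitude is nonzero survive.
|00⟩: (0.03829)(-0.4369) = -0.01673
|01⟩: (0.03829)(0.8995) = 0.03444
|10⟩: (-0.1129 + 0.9929i)(-0.4369) = (0.04933 - 0.4338i)
|11⟩: (-0.1129 + 0.9929i)(0.8995) = (-0.1016 + 0.8931i)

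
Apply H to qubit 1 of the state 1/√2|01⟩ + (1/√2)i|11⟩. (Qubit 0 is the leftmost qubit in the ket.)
1/2|00⟩ - 1/2|01⟩ + (1/2)i|10⟩ - (1/2)i|11⟩

H on qubit 1 mixes each pair of kets that differ only in qubit 1: amplitudes (a, b) of (|…0…⟩, |…1…⟩) become ((a + b)/√2, (a − b)/√2). Kets absent from the input have amplitude 0.
(|00⟩, |01⟩): (a, b) = (0, 1/√2) → (1/2, -1/2)
(|10⟩, |11⟩): (a, b) = (0, (1/√2)i) → ((1/2)i, -(1/2)i)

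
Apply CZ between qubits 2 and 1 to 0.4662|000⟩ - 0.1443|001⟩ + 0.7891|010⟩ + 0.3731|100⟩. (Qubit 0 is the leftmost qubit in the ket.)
0.4662|000⟩ - 0.1443|001⟩ + 0.7891|010⟩ + 0.3731|100⟩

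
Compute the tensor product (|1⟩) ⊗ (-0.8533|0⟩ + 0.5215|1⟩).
-0.8533|10⟩ + 0.5215|11⟩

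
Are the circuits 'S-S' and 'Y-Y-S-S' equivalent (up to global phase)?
Yes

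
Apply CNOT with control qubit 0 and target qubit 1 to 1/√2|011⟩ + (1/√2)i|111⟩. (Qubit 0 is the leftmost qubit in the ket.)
1/√2|011⟩ + (1/√2)i|101⟩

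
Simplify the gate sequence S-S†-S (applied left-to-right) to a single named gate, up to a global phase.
S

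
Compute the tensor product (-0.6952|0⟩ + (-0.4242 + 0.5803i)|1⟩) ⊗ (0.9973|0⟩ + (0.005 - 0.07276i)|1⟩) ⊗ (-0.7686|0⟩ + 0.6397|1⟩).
0.5329|000⟩ - 0.4435|001⟩ + (0.002672 - 0.03888i)|010⟩ + (-0.002224 + 0.03236i)|011⟩ + (0.3252 - 0.4448i)|100⟩ + (-0.2706 + 0.3702i)|101⟩ + (-0.03082 - 0.02595i)|110⟩ + (0.02565 + 0.0216i)|111⟩

amp(|b₁b₂…⟩) = product of the factor amplitudes for bits b₁, b₂, …; only kets whose every factor amplitude is nonzero survive.
|000⟩: (-0.6952)(0.9973)(-0.7686) = 0.5329
|001⟩: (-0.6952)(0.9973)(0.6397) = -0.4435
|010⟩: (-0.6952)(0.005 - 0.07276i)(-0.7686) = (0.002672 - 0.03888i)
|011⟩: (-0.6952)(0.005 - 0.07276i)(0.6397) = (-0.002224 + 0.03236i)
|100⟩: (-0.4242 + 0.5803i)(0.9973)(-0.7686) = (0.3252 - 0.4448i)
|101⟩: (-0.4242 + 0.5803i)(0.9973)(0.6397) = (-0.2706 + 0.3702i)
|110⟩: (-0.4242 + 0.5803i)(0.005 - 0.07276i)(-0.7686) = (-0.03082 - 0.02595i)
|111⟩: (-0.4242 + 0.5803i)(0.005 - 0.07276i)(0.6397) = (0.02565 + 0.0216i)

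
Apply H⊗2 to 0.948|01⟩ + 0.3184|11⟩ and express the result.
0.6332|00⟩ - 0.6332|01⟩ + 0.3148|10⟩ - 0.3148|11⟩

H⊗2 gives amp(|y⟩) = (1/2) Σ_x (−1)^(x·y) amp(|x⟩), where x·y is the number of positions in which both x and y have a 1.
|00⟩: (0.948 + 0.3184)/2 = 0.6332
|01⟩: (-0.948 - 0.3184)/2 = -0.6332
|10⟩: (0.948 - 0.3184)/2 = 0.3148
|11⟩: (-0.948 + 0.3184)/2 = -0.3148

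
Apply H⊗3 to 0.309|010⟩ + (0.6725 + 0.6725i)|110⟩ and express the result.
(0.347 + 0.2378i)|000⟩ + (0.347 + 0.2378i)|001⟩ + (-0.347 - 0.2378i)|010⟩ + (-0.347 - 0.2378i)|011⟩ + (-0.1285 - 0.2378i)|100⟩ + (-0.1285 - 0.2378i)|101⟩ + (0.1285 + 0.2378i)|110⟩ + (0.1285 + 0.2378i)|111⟩

H⊗3 gives amp(|y⟩) = (1/2√2) Σ_x (−1)^(x·y) amp(|x⟩), where x·y is the number of positions in which both x and y have a 1.
|000⟩: (0.309 + (0.6725 + 0.6725i))/(2√2) = (0.347 + 0.2378i)
|001⟩: (0.309 + (0.6725 + 0.6725i))/(2√2) = (0.347 + 0.2378i)
|010⟩: (-0.309 - (0.6725 + 0.6725i))/(2√2) = (-0.347 - 0.2378i)
|011⟩: (-0.309 - (0.6725 + 0.6725i))/(2√2) = (-0.347 - 0.2378i)
|100⟩: (0.309 - (0.6725 + 0.6725i))/(2√2) = (-0.1285 - 0.2378i)
|101⟩: (0.309 - (0.6725 + 0.6725i))/(2√2) = (-0.1285 - 0.2378i)
|110⟩: (-0.309 + (0.6725 + 0.6725i))/(2√2) = (0.1285 + 0.2378i)
|111⟩: (-0.309 + (0.6725 + 0.6725i))/(2√2) = (0.1285 + 0.2378i)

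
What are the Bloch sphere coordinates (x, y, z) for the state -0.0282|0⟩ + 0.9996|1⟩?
(-0.05638, 0, -0.9984)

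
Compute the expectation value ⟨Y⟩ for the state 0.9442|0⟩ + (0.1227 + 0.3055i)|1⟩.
0.5769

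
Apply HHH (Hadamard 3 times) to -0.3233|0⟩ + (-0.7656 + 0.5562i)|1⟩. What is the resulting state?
(-0.77 + 0.3933i)|0⟩ + (0.3128 - 0.3933i)|1⟩

H² = I, so H^3 = H: a single Hadamard. With (a, b) = (-0.3233, (-0.7656 + 0.5562i)), H gives ((a + b)/√2, (a − b)/√2) = ((-0.77 + 0.3933i), (0.3128 - 0.3933i)).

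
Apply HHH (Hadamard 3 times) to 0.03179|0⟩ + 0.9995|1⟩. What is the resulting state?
0.7292|0⟩ - 0.6843|1⟩

H² = I, so H^3 = H: a single Hadamard. With (a, b) = (0.03179, 0.9995), H gives ((a + b)/√2, (a − b)/√2) = (0.7292, -0.6843).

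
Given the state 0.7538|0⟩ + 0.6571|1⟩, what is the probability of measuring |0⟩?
0.5682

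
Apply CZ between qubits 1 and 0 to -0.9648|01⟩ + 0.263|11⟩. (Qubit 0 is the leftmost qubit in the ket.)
-0.9648|01⟩ - 0.263|11⟩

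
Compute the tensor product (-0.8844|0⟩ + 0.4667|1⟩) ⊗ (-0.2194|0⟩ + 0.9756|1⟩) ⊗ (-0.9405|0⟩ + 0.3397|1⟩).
-0.1825|000⟩ + 0.06591|001⟩ + 0.8115|010⟩ - 0.2931|011⟩ + 0.0963|100⟩ - 0.03478|101⟩ - 0.4282|110⟩ + 0.1547|111⟩

amp(|b₁b₂…⟩) = product of the factor amplitudes for bits b₁, b₂, …; only kets whose every factor amplitude is nonzero survive.
|000⟩: (-0.8844)(-0.2194)(-0.9405) = -0.1825
|001⟩: (-0.8844)(-0.2194)(0.3397) = 0.06591
|010⟩: (-0.8844)(0.9756)(-0.9405) = 0.8115
|011⟩: (-0.8844)(0.9756)(0.3397) = -0.2931
|100⟩: (0.4667)(-0.2194)(-0.9405) = 0.0963
|101⟩: (0.4667)(-0.2194)(0.3397) = -0.03478
|110⟩: (0.4667)(0.9756)(-0.9405) = -0.4282
|111⟩: (0.4667)(0.9756)(0.3397) = 0.1547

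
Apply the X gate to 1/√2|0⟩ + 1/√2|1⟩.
1/√2|0⟩ + 1/√2|1⟩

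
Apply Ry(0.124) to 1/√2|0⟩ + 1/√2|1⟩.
0.6619|0⟩ + 0.7496|1⟩

Ry(0.124) = [[cos(θ/2), −sin(θ/2)], [sin(θ/2), cos(θ/2)]]; θ = 0.124, cos(θ/2) ≈ 0.998079, sin(θ/2) ≈ 0.0619603.
With a = amp(|0⟩) = 1/√2 and b = amp(|1⟩) = 1/√2:
new amp(|0⟩) = (0.998079)·a + (-0.0619603)·b = 0.6619
new amp(|1⟩) = (0.0619603)·a + (0.998079)·b = 0.7496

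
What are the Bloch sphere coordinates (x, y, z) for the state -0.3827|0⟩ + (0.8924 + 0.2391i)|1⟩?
(-0.683, -0.183, -0.7071)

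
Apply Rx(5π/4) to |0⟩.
-0.3827|0⟩ - 0.9239i|1⟩

Rx(5π/4) = [[cos(θ/2), −i·sin(θ/2)], [−i·sin(θ/2), cos(θ/2)]]; θ = 5π/4, cos(θ/2) ≈ -0.382683, sin(θ/2) ≈ 0.92388.
With a = amp(|0⟩) = 1 and b = amp(|1⟩) = 0:
new amp(|0⟩) = (-0.382683)·a + (-0.92388i)·b = -0.3827
new amp(|1⟩) = (-0.92388i)·a + (-0.382683)·b = -0.9239i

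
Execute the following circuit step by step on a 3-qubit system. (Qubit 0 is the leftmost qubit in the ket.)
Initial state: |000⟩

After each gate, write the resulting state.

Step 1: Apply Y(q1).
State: i|010⟩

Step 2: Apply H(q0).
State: (1/√2)i|010⟩ + (1/√2)i|110⟩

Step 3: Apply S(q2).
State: (1/√2)i|010⟩ + (1/√2)i|110⟩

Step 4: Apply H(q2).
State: (1/2)i|010⟩ + (1/2)i|011⟩ + (1/2)i|110⟩ + (1/2)i|111⟩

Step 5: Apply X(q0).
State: (1/2)i|010⟩ + (1/2)i|011⟩ + (1/2)i|110⟩ + (1/2)i|111⟩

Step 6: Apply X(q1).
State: (1/2)i|000⟩ + (1/2)i|001⟩ + (1/2)i|100⟩ + (1/2)i|101⟩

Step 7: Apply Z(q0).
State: (1/2)i|000⟩ + (1/2)i|001⟩ - (1/2)i|100⟩ - (1/2)i|101⟩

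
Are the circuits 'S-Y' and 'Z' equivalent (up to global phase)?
No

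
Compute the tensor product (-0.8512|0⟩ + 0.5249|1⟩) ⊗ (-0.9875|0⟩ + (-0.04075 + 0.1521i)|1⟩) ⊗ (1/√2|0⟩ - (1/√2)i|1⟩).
0.5944|000⟩ - 0.5944i|001⟩ + (0.02453 - 0.09155i)|010⟩ + (-0.09155 - 0.02453i)|011⟩ - 0.3665|100⟩ + 0.3665i|101⟩ + (-0.01512 + 0.05645i)|110⟩ + (0.05645 + 0.01512i)|111⟩

amp(|b₁b₂…⟩) = product of the factor amplitudes for bits b₁, b₂, …; only kets whose every factor amplitude is nonzero survive.
|000⟩: (-0.8512)(-0.9875)(1/√2) = 0.5944
|001⟩: (-0.8512)(-0.9875)(-(1/√2)i) = -0.5944i
|010⟩: (-0.8512)(-0.04075 + 0.1521i)(1/√2) = (0.02453 - 0.09155i)
|011⟩: (-0.8512)(-0.04075 + 0.1521i)(-(1/√2)i) = (-0.09155 - 0.02453i)
|100⟩: (0.5249)(-0.9875)(1/√2) = -0.3665
|101⟩: (0.5249)(-0.9875)(-(1/√2)i) = 0.3665i
|110⟩: (0.5249)(-0.04075 + 0.1521i)(1/√2) = (-0.01512 + 0.05645i)
|111⟩: (0.5249)(-0.04075 + 0.1521i)(-(1/√2)i) = (0.05645 + 0.01512i)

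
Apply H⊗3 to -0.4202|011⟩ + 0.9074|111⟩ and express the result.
0.1723|000⟩ - 0.1723|001⟩ - 0.1723|010⟩ + 0.1723|011⟩ - 0.4694|100⟩ + 0.4694|101⟩ + 0.4694|110⟩ - 0.4694|111⟩

H⊗3 gives amp(|y⟩) = (1/2√2) Σ_x (−1)^(x·y) amp(|x⟩), where x·y is the number of positions in which both x and y have a 1.
|000⟩: (-0.4202 + 0.9074)/(2√2) = 0.1723
|001⟩: (0.4202 - 0.9074)/(2√2) = -0.1723
|010⟩: (0.4202 - 0.9074)/(2√2) = -0.1723
|011⟩: (-0.4202 + 0.9074)/(2√2) = 0.1723
|100⟩: (-0.4202 - 0.9074)/(2√2) = -0.4694
|101⟩: (0.4202 + 0.9074)/(2√2) = 0.4694
|110⟩: (0.4202 + 0.9074)/(2√2) = 0.4694
|111⟩: (-0.4202 - 0.9074)/(2√2) = -0.4694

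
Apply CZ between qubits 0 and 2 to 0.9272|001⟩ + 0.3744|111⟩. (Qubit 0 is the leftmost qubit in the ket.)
0.9272|001⟩ - 0.3744|111⟩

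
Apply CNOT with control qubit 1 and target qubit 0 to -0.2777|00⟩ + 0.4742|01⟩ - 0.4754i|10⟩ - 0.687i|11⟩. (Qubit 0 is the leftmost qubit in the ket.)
-0.2777|00⟩ - 0.687i|01⟩ - 0.4754i|10⟩ + 0.4742|11⟩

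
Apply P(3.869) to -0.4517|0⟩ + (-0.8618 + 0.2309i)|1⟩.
-0.4517|0⟩ + (0.7972 + 0.4006i)|1⟩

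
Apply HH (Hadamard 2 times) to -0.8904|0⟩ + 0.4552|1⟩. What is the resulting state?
-0.8904|0⟩ + 0.4552|1⟩

H² = I, so an even number of Hadamards cancels: H^2 = I and the state is unchanged.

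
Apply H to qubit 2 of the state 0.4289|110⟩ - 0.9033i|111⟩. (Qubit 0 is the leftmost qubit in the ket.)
(0.3033 - 0.6387i)|110⟩ + (0.3033 + 0.6387i)|111⟩

H on qubit 2 mixes each pair of kets that differ only in qubit 2: amplitudes (a, b) of (|…0…⟩, |…1…⟩) become ((a + b)/√2, (a − b)/√2). Kets absent from the input have amplitude 0.
(|110⟩, |111⟩): (a, b) = (0.4289, -0.9033i) → ((0.3033 - 0.6387i), (0.3033 + 0.6387i))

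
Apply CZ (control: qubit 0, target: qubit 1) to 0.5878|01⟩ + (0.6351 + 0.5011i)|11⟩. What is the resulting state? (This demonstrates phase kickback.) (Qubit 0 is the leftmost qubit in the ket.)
0.5878|01⟩ + (-0.6351 - 0.5011i)|11⟩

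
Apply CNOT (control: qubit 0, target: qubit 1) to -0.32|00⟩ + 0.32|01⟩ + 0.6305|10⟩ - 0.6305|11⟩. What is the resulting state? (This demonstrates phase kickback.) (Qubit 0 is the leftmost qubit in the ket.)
-0.32|00⟩ + 0.32|01⟩ - 0.6305|10⟩ + 0.6305|11⟩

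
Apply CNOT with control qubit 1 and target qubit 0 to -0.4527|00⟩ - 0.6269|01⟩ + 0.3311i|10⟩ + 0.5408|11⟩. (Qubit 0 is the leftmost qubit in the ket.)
-0.4527|00⟩ + 0.5408|01⟩ + 0.3311i|10⟩ - 0.6269|11⟩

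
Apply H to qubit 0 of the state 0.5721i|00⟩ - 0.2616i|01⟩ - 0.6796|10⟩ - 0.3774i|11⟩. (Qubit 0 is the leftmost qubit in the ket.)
(-0.4805 + 0.4045i)|00⟩ - 0.4518i|01⟩ + (0.4805 + 0.4045i)|10⟩ + 0.08188i|11⟩

H on qubit 0 mixes each pair of kets that differ only in qubit 0: amplitudes (a, b) of (|…0…⟩, |…1…⟩) become ((a + b)/√2, (a − b)/√2). Kets absent from the input have amplitude 0.
(|00⟩, |10⟩): (a, b) = (0.5721i, -0.6796) → ((-0.4805 + 0.4045i), (0.4805 + 0.4045i))
(|01⟩, |11⟩): (a, b) = (-0.2616i, -0.3774i) → (-0.4518i, 0.08188i)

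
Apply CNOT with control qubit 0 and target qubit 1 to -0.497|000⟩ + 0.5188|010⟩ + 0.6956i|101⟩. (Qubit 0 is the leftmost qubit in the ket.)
-0.497|000⟩ + 0.5188|010⟩ + 0.6956i|111⟩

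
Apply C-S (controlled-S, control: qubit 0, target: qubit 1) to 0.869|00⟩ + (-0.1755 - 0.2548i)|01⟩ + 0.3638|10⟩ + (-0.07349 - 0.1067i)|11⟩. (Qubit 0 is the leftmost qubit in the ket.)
0.869|00⟩ + (-0.1755 - 0.2548i)|01⟩ + 0.3638|10⟩ + (0.1067 - 0.07349i)|11⟩

C-S leaves the control-|0⟩ kets |00⟩, |01⟩ unchanged and applies S to qubit 1 on the control-|1⟩ pair (|10⟩, |11⟩).
S = [[1, 0], [0, i]].
With a = amp(|10⟩) = 0.3638 and b = amp(|11⟩) = (-0.07349 - 0.1067i):
new amp(|10⟩) = (1)·a = 0.3638
new amp(|11⟩) = (i)·b = (0.1067 - 0.07349i)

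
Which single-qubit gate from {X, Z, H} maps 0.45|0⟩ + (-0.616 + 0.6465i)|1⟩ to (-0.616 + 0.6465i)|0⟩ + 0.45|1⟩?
X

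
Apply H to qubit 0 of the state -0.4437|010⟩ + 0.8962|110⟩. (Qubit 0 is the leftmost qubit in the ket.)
0.32|010⟩ - 0.9475|110⟩

H on qubit 0 mixes each pair of kets that differ only in qubit 0: amplitudes (a, b) of (|…0…⟩, |…1…⟩) become ((a + b)/√2, (a − b)/√2). Kets absent from the input have amplitude 0.
(|010⟩, |110⟩): (a, b) = (-0.4437, 0.8962) → (0.32, -0.9475)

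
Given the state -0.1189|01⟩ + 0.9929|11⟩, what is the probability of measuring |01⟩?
0.01414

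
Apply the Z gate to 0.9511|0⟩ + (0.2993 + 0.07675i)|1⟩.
0.9511|0⟩ + (-0.2993 - 0.07675i)|1⟩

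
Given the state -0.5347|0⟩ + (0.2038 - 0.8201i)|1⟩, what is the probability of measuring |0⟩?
0.2859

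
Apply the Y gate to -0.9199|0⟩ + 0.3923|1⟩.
-0.3923i|0⟩ - 0.9199i|1⟩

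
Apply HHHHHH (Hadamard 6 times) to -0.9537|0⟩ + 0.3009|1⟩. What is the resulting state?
-0.9537|0⟩ + 0.3009|1⟩

H² = I, so an even number of Hadamards cancels: H^6 = I and the state is unchanged.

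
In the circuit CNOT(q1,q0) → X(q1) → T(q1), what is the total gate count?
3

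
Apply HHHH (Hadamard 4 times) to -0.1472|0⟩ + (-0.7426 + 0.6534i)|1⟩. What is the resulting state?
-0.1472|0⟩ + (-0.7426 + 0.6534i)|1⟩

H² = I, so an even number of Hadamards cancels: H^4 = I and the state is unchanged.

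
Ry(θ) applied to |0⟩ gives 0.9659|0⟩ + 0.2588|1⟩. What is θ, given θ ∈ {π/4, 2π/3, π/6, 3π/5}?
π/6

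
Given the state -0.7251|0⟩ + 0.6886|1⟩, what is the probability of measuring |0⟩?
0.5258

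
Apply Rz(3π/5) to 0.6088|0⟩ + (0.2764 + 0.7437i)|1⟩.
(0.3578 - 0.4925i)|0⟩ + (-0.4392 + 0.6607i)|1⟩

Rz(3π/5) = [[e^(−iθ/2), 0], [0, e^(iθ/2)]] with e^(±iθ/2) = cos(θ/2) ± i·sin(θ/2); θ = 3π/5, cos(θ/2) ≈ 0.587785, sin(θ/2) ≈ 0.809017.
With a = amp(|0⟩) = 0.6088 and b = amp(|1⟩) = (0.2764 + 0.7437i):
new amp(|0⟩) = (0.587785 - 0.809017i)·a = (0.3578 - 0.4925i)
new amp(|1⟩) = (0.587785 + 0.809017i)·b = (-0.4392 + 0.6607i)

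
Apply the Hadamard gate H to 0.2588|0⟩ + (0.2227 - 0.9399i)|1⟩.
(0.3405 - 0.6646i)|0⟩ + (0.02553 + 0.6646i)|1⟩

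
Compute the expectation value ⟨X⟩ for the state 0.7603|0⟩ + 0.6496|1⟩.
0.9878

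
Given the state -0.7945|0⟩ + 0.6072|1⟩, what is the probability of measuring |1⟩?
0.3687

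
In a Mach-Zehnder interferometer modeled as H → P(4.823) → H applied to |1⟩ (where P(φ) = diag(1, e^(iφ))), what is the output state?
(0.4448 + 0.4969i)|0⟩ + (0.5552 - 0.4969i)|1⟩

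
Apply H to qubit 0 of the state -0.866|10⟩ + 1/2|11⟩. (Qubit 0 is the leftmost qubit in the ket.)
-0.6124|00⟩ + 1/√8|01⟩ + 0.6124|10⟩ - 1/√8|11⟩

H on qubit 0 mixes each pair of kets that differ only in qubit 0: amplitudes (a, b) of (|…0…⟩, |…1…⟩) become ((a + b)/√2, (a − b)/√2). Kets absent from the input have amplitude 0.
(|00⟩, |10⟩): (a, b) = (0, -0.866) → (-0.6124, 0.6124)
(|01⟩, |11⟩): (a, b) = (0, 1/2) → (1/√8, -1/√8)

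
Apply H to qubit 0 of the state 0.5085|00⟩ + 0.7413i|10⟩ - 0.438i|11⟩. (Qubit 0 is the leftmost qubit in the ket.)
(0.3596 + 0.5242i)|00⟩ - 0.3097i|01⟩ + (0.3596 - 0.5242i)|10⟩ + 0.3097i|11⟩

H on qubit 0 mixes each pair of kets that differ only in qubit 0: amplitudes (a, b) of (|…0…⟩, |…1…⟩) become ((a + b)/√2, (a − b)/√2). Kets absent from the input have amplitude 0.
(|00⟩, |10⟩): (a, b) = (0.5085, 0.7413i) → ((0.3596 + 0.5242i), (0.3596 - 0.5242i))
(|01⟩, |11⟩): (a, b) = (0, -0.438i) → (-0.3097i, 0.3097i)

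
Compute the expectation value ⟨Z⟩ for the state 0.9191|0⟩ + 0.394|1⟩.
0.6895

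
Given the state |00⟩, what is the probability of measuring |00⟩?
1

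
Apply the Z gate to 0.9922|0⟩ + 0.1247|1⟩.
0.9922|0⟩ - 0.1247|1⟩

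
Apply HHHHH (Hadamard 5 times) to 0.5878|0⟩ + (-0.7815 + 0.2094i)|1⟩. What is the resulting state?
(-0.137 + 0.1481i)|0⟩ + (0.9682 - 0.1481i)|1⟩

H² = I, so H^5 = H: a single Hadamard. With (a, b) = (0.5878, (-0.7815 + 0.2094i)), H gives ((a + b)/√2, (a − b)/√2) = ((-0.137 + 0.1481i), (0.9682 - 0.1481i)).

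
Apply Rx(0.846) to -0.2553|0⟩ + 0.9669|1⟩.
(-0.2328 - 0.3969i)|0⟩ + (0.8817 + 0.1048i)|1⟩

Rx(0.846) = [[cos(θ/2), −i·sin(θ/2)], [−i·sin(θ/2), cos(θ/2)]]; θ = 0.846, cos(θ/2) ≈ 0.911862, sin(θ/2) ≈ 0.410498.
With a = amp(|0⟩) = -0.2553 and b = amp(|1⟩) = 0.9669:
new amp(|0⟩) = (0.911862)·a + (-0.410498i)·b = (-0.2328 - 0.3969i)
new amp(|1⟩) = (-0.410498i)·a + (0.911862)·b = (0.8817 + 0.1048i)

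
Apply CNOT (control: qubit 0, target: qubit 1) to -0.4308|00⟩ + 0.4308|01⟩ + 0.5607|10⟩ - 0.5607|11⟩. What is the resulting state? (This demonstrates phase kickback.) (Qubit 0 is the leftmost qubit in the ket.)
-0.4308|00⟩ + 0.4308|01⟩ - 0.5607|10⟩ + 0.5607|11⟩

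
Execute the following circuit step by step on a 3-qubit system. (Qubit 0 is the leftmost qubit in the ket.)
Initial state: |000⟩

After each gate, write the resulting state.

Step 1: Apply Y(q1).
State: i|010⟩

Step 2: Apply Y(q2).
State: -|011⟩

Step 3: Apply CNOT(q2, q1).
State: -|001⟩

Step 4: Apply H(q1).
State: -1/√2|001⟩ - 1/√2|011⟩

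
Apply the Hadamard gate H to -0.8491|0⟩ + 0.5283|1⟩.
-0.2268|0⟩ - 0.974|1⟩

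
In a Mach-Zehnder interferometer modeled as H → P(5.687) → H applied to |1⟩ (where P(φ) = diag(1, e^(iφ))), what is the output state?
(0.08626 + 0.2807i)|0⟩ + (0.9137 - 0.2807i)|1⟩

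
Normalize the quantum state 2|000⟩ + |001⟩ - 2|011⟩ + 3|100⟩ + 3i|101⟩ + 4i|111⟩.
0.305|000⟩ + 0.1525|001⟩ - 0.305|011⟩ + 0.4575|100⟩ + 0.4575i|101⟩ + 0.61i|111⟩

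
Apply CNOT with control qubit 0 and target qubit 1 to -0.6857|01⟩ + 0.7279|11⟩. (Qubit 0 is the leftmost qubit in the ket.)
-0.6857|01⟩ + 0.7279|10⟩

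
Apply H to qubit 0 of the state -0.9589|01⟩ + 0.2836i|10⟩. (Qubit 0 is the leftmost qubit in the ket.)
0.2005i|00⟩ - 0.678|01⟩ - 0.2005i|10⟩ - 0.678|11⟩

H on qubit 0 mixes each pair of kets that differ only in qubit 0: amplitudes (a, b) of (|…0…⟩, |…1…⟩) become ((a + b)/√2, (a − b)/√2). Kets absent from the input have amplitude 0.
(|00⟩, |10⟩): (a, b) = (0, 0.2836i) → (0.2005i, -0.2005i)
(|01⟩, |11⟩): (a, b) = (-0.9589, 0) → (-0.678, -0.678)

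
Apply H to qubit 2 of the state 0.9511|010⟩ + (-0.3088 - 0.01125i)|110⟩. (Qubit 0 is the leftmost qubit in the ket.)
0.6725|010⟩ + 0.6725|011⟩ + (-0.2184 - 0.007955i)|110⟩ + (-0.2184 - 0.007955i)|111⟩

H on qubit 2 mixes each pair of kets that differ only in qubit 2: amplitudes (a, b) of (|…0…⟩, |…1…⟩) become ((a + b)/√2, (a − b)/√2). Kets absent from the input have amplitude 0.
(|010⟩, |011⟩): (a, b) = (0.9511, 0) → (0.6725, 0.6725)
(|110⟩, |111⟩): (a, b) = ((-0.3088 - 0.01125i), 0) → ((-0.2184 - 0.007955i), (-0.2184 - 0.007955i))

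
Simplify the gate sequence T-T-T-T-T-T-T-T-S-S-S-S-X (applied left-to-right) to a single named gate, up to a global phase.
X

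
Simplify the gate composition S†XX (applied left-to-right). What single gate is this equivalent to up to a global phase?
S†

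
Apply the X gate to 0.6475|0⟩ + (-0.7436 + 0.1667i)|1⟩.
(-0.7436 + 0.1667i)|0⟩ + 0.6475|1⟩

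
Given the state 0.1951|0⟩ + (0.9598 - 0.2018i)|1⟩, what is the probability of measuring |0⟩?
0.03806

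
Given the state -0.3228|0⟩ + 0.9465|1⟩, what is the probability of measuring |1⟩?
0.8959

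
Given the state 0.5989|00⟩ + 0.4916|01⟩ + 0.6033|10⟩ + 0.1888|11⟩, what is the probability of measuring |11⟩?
0.03565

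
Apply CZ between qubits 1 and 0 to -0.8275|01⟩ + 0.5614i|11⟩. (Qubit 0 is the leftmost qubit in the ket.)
-0.8275|01⟩ - 0.5614i|11⟩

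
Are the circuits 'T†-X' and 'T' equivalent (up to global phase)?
No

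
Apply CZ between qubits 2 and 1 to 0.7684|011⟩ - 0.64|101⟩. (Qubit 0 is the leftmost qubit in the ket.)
-0.7684|011⟩ - 0.64|101⟩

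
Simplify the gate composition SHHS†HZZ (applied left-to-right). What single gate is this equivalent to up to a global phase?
H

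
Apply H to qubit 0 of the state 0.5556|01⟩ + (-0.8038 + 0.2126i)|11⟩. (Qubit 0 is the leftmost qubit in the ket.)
(-0.1755 + 0.1503i)|01⟩ + (0.9612 - 0.1503i)|11⟩

H on qubit 0 mixes each pair of kets that differ only in qubit 0: amplitudes (a, b) of (|…0…⟩, |…1…⟩) become ((a + b)/√2, (a − b)/√2). Kets absent from the input have amplitude 0.
(|01⟩, |11⟩): (a, b) = (0.5556, (-0.8038 + 0.2126i)) → ((-0.1755 + 0.1503i), (0.9612 - 0.1503i))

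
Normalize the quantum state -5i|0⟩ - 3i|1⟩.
-0.8575i|0⟩ - 0.5145i|1⟩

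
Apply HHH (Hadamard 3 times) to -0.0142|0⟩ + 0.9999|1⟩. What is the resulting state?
0.697|0⟩ - 0.7171|1⟩

H² = I, so H^3 = H: a single Hadamard. With (a, b) = (-0.0142, 0.9999), H gives ((a + b)/√2, (a − b)/√2) = (0.697, -0.7171).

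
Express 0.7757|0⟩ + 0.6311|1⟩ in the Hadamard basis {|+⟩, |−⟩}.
0.9948|+⟩ + 0.1022|−⟩

With |ψ⟩ = α|0⟩ + β|1⟩, the Hadamard-basis coefficients are ⟨+|ψ⟩ = (α + β)/√2 and ⟨−|ψ⟩ = (α − β)/√2.
Here α = 0.7757, β = 0.6311: (α + β)/√2 = 0.9948, (α − β)/√2 = 0.1022.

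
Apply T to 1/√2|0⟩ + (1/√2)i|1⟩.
1/√2|0⟩ + (-1/2 + (1/2)i)|1⟩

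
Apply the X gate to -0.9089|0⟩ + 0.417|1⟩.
0.417|0⟩ - 0.9089|1⟩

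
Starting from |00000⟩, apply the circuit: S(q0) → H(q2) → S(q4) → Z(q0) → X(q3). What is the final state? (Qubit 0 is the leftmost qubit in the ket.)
1/√2|00010⟩ + 1/√2|00110⟩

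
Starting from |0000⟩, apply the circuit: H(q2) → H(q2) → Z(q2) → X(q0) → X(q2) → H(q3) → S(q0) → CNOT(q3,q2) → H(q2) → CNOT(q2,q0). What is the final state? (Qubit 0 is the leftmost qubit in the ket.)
-(1/2)i|0010⟩ + (1/2)i|0011⟩ + (1/2)i|1000⟩ + (1/2)i|1001⟩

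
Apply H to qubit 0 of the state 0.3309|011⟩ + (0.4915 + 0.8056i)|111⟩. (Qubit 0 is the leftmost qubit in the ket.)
(0.5815 + 0.5696i)|011⟩ + (-0.1136 - 0.5696i)|111⟩

H on qubit 0 mixes each pair of kets that differ only in qubit 0: amplitudes (a, b) of (|…0…⟩, |…1…⟩) become ((a + b)/√2, (a − b)/√2). Kets absent from the input have amplitude 0.
(|011⟩, |111⟩): (a, b) = (0.3309, (0.4915 + 0.8056i)) → ((0.5815 + 0.5696i), (-0.1136 - 0.5696i))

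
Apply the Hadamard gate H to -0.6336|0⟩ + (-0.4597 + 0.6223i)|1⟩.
(-0.7731 + 0.44i)|0⟩ + (-0.123 - 0.44i)|1⟩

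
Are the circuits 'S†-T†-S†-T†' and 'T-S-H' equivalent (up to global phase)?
No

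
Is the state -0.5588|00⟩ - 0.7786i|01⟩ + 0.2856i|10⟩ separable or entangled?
Entangled

Writing the state as a|00⟩ + b|01⟩ + c|10⟩ + d|11⟩, it is a product state iff ad − bc = 0.
Here (a, b, c, d) = (-0.5588, -0.7786i, 0.2856i, 0): ad − bc = (-0.5588)(0) − (-0.7786i)(0.2856i) = -0.2224 ≠ 0, so the state is entangled.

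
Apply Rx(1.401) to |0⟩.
0.7645|0⟩ - 0.6446i|1⟩

Rx(1.401) = [[cos(θ/2), −i·sin(θ/2)], [−i·sin(θ/2), cos(θ/2)]]; θ = 1.401, cos(θ/2) ≈ 0.76452, sin(θ/2) ≈ 0.6446.
With a = amp(|0⟩) = 1 and b = amp(|1⟩) = 0:
new amp(|0⟩) = (0.76452)·a + (-0.6446i)·b = 0.7645
new amp(|1⟩) = (-0.6446i)·a + (0.76452)·b = -0.6446i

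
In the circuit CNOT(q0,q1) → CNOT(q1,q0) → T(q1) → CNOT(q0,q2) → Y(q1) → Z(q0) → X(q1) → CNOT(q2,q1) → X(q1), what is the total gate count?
9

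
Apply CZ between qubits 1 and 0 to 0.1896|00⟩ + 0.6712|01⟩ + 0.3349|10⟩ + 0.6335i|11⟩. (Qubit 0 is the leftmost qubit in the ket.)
0.1896|00⟩ + 0.6712|01⟩ + 0.3349|10⟩ - 0.6335i|11⟩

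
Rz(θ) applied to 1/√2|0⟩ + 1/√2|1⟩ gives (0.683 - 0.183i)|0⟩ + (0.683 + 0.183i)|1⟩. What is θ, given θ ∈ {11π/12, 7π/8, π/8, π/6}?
π/6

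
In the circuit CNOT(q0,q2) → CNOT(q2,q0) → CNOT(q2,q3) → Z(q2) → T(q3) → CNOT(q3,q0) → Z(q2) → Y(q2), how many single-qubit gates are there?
4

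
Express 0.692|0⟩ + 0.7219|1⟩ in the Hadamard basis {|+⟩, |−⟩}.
0.9998|+⟩ - 0.02114|−⟩

With |ψ⟩ = α|0⟩ + β|1⟩, the Hadamard-basis coefficients are ⟨+|ψ⟩ = (α + β)/√2 and ⟨−|ψ⟩ = (α − β)/√2.
Here α = 0.692, β = 0.7219: (α + β)/√2 = 0.9998, (α − β)/√2 = -0.02114.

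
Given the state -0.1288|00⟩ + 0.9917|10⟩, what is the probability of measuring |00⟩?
0.01659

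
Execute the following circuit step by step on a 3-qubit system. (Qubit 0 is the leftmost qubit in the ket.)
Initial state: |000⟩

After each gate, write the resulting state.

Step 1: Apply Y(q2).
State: i|001⟩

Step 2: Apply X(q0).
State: i|101⟩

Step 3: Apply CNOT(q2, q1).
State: i|111⟩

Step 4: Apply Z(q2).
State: -i|111⟩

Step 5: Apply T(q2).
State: (1/√2 - (1/√2)i)|111⟩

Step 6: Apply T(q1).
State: |111⟩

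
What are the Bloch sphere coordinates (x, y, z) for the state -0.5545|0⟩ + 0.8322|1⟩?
(-0.9229, 0, -0.3851)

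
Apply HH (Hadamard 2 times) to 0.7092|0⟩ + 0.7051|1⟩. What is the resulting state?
0.7092|0⟩ + 0.7051|1⟩

H² = I, so an even number of Hadamards cancels: H^2 = I and the state is unchanged.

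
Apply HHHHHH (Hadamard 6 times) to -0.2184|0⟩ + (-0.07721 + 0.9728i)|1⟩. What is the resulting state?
-0.2184|0⟩ + (-0.07721 + 0.9728i)|1⟩

H² = I, so an even number of Hadamards cancels: H^6 = I and the state is unchanged.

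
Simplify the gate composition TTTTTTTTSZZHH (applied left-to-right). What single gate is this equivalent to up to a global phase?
S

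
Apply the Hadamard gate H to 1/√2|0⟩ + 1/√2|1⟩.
|0⟩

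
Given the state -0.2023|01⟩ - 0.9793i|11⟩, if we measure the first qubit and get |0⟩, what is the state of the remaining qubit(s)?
-|1⟩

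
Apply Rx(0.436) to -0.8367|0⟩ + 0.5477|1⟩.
(-0.8169 - 0.1185i)|0⟩ + (0.5347 + 0.181i)|1⟩

Rx(0.436) = [[cos(θ/2), −i·sin(θ/2)], [−i·sin(θ/2), cos(θ/2)]]; θ = 0.436, cos(θ/2) ≈ 0.976332, sin(θ/2) ≈ 0.216277.
With a = amp(|0⟩) = -0.8367 and b = amp(|1⟩) = 0.5477:
new amp(|0⟩) = (0.976332)·a + (-0.216277i)·b = (-0.8169 - 0.1185i)
new amp(|1⟩) = (-0.216277i)·a + (0.976332)·b = (0.5347 + 0.181i)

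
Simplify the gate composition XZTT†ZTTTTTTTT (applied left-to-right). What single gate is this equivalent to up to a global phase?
X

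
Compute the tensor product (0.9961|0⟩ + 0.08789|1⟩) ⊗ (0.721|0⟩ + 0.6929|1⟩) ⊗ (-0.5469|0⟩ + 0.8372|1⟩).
-0.3928|000⟩ + 0.6013|001⟩ - 0.3775|010⟩ + 0.5778|011⟩ - 0.03466|100⟩ + 0.05305|101⟩ - 0.03331|110⟩ + 0.05098|111⟩

amp(|b₁b₂…⟩) = product of the factor amplitudes for bits b₁, b₂, …; only kets whose every factor amplitude is nonzero survive.
|000⟩: (0.9961)(0.721)(-0.5469) = -0.3928
|001⟩: (0.9961)(0.721)(0.8372) = 0.6013
|010⟩: (0.9961)(0.6929)(-0.5469) = -0.3775
|011⟩: (0.9961)(0.6929)(0.8372) = 0.5778
|100⟩: (0.08789)(0.721)(-0.5469) = -0.03466
|101⟩: (0.08789)(0.721)(0.8372) = 0.05305
|110⟩: (0.08789)(0.6929)(-0.5469) = -0.03331
|111⟩: (0.08789)(0.6929)(0.8372) = 0.05098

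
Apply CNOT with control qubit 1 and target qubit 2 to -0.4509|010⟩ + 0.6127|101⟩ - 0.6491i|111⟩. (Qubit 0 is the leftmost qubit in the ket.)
-0.4509|011⟩ + 0.6127|101⟩ - 0.6491i|110⟩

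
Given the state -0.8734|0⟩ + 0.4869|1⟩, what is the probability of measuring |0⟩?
0.7628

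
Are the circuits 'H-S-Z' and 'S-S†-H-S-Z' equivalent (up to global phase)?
Yes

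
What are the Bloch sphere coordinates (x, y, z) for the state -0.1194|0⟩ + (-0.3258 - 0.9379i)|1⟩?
(0.0778, 0.224, -0.9715)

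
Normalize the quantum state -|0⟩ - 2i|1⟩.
-1/√5|0⟩ - 0.8944i|1⟩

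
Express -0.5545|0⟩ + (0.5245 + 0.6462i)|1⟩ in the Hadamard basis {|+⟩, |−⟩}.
(-0.02121 + 0.4569i)|+⟩ + (-0.763 - 0.4569i)|−⟩

With |ψ⟩ = α|0⟩ + β|1⟩, the Hadamard-basis coefficients are ⟨+|ψ⟩ = (α + β)/√2 and ⟨−|ψ⟩ = (α − β)/√2.
Here α = -0.5545, β = (0.5245 + 0.6462i): (α + β)/√2 = (-0.02121 + 0.4569i), (α − β)/√2 = (-0.763 - 0.4569i).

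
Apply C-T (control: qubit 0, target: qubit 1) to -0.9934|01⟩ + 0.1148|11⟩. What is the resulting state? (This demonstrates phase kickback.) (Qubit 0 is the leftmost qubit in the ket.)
-0.9934|01⟩ + (0.08118 + 0.08118i)|11⟩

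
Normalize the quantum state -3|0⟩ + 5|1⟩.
-0.5145|0⟩ + 0.8575|1⟩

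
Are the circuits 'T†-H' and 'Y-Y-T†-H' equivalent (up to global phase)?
Yes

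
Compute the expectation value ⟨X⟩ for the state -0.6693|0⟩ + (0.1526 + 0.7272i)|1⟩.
-0.2043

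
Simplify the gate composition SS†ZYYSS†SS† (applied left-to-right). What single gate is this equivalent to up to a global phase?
Z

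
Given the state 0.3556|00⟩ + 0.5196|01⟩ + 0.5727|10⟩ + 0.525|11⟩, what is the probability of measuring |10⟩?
0.328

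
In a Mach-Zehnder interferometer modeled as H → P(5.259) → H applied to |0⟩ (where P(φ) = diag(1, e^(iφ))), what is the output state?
(0.7599 - 0.4271i)|0⟩ + (0.2401 + 0.4271i)|1⟩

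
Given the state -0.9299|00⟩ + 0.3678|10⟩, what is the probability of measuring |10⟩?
0.1353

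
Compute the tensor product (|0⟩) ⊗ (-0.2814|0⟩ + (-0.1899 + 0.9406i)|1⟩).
-0.2814|00⟩ + (-0.1899 + 0.9406i)|01⟩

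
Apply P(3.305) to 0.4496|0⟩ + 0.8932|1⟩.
0.4496|0⟩ + (-0.8813 - 0.1453i)|1⟩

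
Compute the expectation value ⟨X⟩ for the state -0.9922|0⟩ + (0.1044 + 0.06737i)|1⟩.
-0.2072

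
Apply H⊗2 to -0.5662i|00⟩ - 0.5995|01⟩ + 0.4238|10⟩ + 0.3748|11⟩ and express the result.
(0.09955 - 0.2831i)|00⟩ + (0.3243 - 0.2831i)|01⟩ + (-0.6991 - 0.2831i)|10⟩ + (0.2753 - 0.2831i)|11⟩

H⊗2 gives amp(|y⟩) = (1/2) Σ_x (−1)^(x·y) amp(|x⟩), where x·y is the number of positions in which both x and y have a 1.
|00⟩: (-0.5662i - 0.5995 + 0.4238 + 0.3748)/2 = (0.09955 - 0.2831i)
|01⟩: (-0.5662i + 0.5995 + 0.4238 - 0.3748)/2 = (0.3243 - 0.2831i)
|10⟩: (-0.5662i - 0.5995 - 0.4238 - 0.3748)/2 = (-0.6991 - 0.2831i)
|11⟩: (-0.5662i + 0.5995 - 0.4238 + 0.3748)/2 = (0.2753 - 0.2831i)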